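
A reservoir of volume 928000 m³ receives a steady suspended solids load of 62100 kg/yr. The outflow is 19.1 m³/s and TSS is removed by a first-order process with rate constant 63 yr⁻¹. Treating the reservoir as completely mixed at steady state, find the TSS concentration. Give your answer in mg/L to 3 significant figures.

0.0939 mg/L

Outflow Q = 19.1 m³/s × 3.156e+07 s/yr = 6.028e+08 m³/yr.
Steady-state CSTR mass balance: W = Q·C + k·V·C, so C = W/(Q + kV).
Q + kV = 6.028e+08 + 63·928000 = 6.612e+08 m³/yr.
C = 62100/6.612e+08 = 9.392e-05 kg/m³ = 0.09392 mg/L.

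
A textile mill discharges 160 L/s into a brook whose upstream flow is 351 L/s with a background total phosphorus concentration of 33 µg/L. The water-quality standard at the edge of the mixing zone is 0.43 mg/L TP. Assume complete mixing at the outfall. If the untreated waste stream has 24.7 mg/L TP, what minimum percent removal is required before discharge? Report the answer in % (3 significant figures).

160 L/s = 0.16 m³/s.
351 L/s = 0.351 m³/s.
33 µg/L = 0.033 mg/L.
Mass balance: 0.43·0.511 = 0.16·Cₑ + 0.351·0.033.
Cₑ = (0.2197 − 0.01158) / 0.16 = 1.301 mg/L.
Required removal = 1 − 1.301/24.7 = 94.73 %.

94.7 %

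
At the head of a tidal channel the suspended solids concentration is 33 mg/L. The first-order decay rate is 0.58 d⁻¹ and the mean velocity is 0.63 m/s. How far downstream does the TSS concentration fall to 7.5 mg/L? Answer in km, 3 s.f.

From C = C₀·e^(−kt), t = ln(C₀/C)/k = ln(33/7.5)/0.58 = 1.482/0.58 = 2.554 d.
Distance = v·t = 0.63 m/s × 2.207e+05 s = 1.39e+05 m = 139 km.

139 km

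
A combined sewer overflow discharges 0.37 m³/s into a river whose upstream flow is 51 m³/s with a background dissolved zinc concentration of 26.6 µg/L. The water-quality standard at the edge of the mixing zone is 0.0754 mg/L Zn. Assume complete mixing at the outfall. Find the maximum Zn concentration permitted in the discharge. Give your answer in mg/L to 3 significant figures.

6.80 mg/L

26.6 µg/L = 0.0266 mg/L.
Mass balance: 0.0754·51.37 = 0.37·Cₑ + 51·0.0266.
Cₑ = (3.873 − 1.357) / 0.37 = 6.802 mg/L.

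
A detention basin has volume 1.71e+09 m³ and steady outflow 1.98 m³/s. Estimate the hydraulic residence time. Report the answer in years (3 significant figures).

27.4 yr

Q = 1.98 m³/s × 3.156e+07 s/yr = 6.248e+07 m³/yr.
Hydraulic residence time τ = V/Q = 1.71e+09/6.248e+07 = 27.37 yr.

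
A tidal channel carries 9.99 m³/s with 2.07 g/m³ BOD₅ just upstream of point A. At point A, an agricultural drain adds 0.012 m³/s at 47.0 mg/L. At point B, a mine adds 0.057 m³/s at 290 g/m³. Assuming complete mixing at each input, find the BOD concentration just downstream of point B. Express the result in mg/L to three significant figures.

After input A: C = (9.99·2.07 + 0.012·47) / 10 = 2.124 mg/L.
After input B: C = (10·2.124 + 0.057·290) / 10.06 = 3.755 mg/L.

3.76 mg/L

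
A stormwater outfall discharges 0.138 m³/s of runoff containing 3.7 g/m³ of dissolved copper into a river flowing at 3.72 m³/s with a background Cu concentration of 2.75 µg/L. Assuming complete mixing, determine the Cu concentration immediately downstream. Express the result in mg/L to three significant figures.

2.75 µg/L = 0.00275 mg/L.
By mass balance at complete mixing, C = (0.138·3.7 + 3.72·0.00275) / (0.138 + 3.72) = 0.5208/3.858 = 0.135 mg/L.

0.135 mg/L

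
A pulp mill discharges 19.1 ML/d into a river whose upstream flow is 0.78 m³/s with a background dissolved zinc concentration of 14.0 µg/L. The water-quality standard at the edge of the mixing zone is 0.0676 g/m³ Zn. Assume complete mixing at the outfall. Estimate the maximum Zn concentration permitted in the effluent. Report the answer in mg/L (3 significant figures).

0.257 mg/L

19.1 ML/d = 0.2211 m³/s.
14.0 µg/L = 0.014 mg/L.
Mass balance: 0.0676·1.001 = 0.2211·Cₑ + 0.78·0.014.
Cₑ = (0.06767 − 0.01092) / 0.2211 = 0.2567 mg/L.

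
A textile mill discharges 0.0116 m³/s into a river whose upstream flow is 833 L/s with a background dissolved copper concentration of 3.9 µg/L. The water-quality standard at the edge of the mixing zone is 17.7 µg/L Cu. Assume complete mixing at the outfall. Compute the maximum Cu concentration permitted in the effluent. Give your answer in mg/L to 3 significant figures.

1.01 mg/L

833 L/s = 0.833 m³/s.
3.9 µg/L = 0.0039 mg/L.
17.7 µg/L = 0.0177 mg/L.
Mass balance: 0.0177·0.8446 = 0.0116·Cₑ + 0.833·0.0039.
Cₑ = (0.01495 − 0.003249) / 0.0116 = 1.009 mg/L.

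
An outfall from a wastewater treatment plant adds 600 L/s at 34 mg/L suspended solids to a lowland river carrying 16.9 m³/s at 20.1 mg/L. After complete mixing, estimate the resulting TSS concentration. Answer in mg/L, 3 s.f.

20.6 mg/L

600 L/s = 0.6 m³/s.
Conservation of mass across the mixing zone: C = (0.6·34 + 16.9·20.1) / (0.6 + 16.9) = 360.1/17.5 = 20.58 mg/L.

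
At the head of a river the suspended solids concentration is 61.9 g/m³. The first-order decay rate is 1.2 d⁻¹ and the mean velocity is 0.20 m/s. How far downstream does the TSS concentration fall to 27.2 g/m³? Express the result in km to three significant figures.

11.8 km

From C = C₀·e^(−kt), t = ln(C₀/C)/k = ln(61.9/27.2)/1.2 = 0.8223/1.2 = 0.6853 d.
Distance = v·t = 0.20 m/s × 5.921e+04 s = 1.184e+04 m = 11.84 km.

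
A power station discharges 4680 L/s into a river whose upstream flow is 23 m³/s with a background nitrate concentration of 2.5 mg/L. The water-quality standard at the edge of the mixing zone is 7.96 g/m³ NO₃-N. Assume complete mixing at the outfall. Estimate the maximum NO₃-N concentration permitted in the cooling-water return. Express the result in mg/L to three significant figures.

34.8 mg/L

4680 L/s = 4.68 m³/s.
Mass balance: 7.96·27.68 = 4.68·Cₑ + 23·2.5.
Cₑ = (220.3 − 57.5) / 4.68 = 34.79 mg/L.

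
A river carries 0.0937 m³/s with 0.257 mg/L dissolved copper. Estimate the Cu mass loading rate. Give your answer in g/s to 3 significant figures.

0.0241 g/s

Mass flux = Q·C = 0.0937 m³/s × 0.257 g/m³ = 0.02408 g/s.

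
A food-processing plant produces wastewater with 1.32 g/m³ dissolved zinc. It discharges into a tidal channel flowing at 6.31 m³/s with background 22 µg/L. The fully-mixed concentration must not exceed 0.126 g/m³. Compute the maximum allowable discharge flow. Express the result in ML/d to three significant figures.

22 µg/L = 0.022 mg/L.
Mass balance at complete mixing: C_std·(Q_w + Q_r) = Q_w·C_e + Q_r·C_b.
Rearranging, Q_w = Q_r·(C_std − C_b)/(C_e − C_std) = 6.31·(0.126 − 0.022) / (1.32 − 0.126) = 0.5496 m³/s.
= 47.49 ML/d.

47.5 ML/d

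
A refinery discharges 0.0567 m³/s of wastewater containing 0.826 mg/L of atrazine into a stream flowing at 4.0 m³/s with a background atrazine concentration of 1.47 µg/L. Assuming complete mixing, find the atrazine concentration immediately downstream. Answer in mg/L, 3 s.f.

0.0130 mg/L

1.47 µg/L = 0.00147 mg/L.
Conservation of mass across the mixing zone: C = (0.0567·0.826 + 4·0.00147) / (0.0567 + 4) = 0.05271/4.057 = 0.01299 mg/L.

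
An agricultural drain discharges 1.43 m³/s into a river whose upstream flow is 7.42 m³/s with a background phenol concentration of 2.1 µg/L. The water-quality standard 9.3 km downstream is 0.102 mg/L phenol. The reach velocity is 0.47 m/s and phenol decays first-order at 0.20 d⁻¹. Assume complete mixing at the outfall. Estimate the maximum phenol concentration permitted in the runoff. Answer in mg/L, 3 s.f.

0.650 mg/L

2.1 µg/L = 0.0021 mg/L.
Travel time to the compliance point: t = 9300/0.47 = 1.979e+04 s = 0.229 d; decay factor exp(−0.20·0.229) = 0.9552.
So the concentration just after mixing may be at most 0.102/0.9552 = 0.1068 mg/L.
Mass balance: 0.1068·8.85 = 1.43·Cₑ + 7.42·0.0021.
Cₑ = (0.945 − 0.01558) / 1.43 = 0.6499 mg/L.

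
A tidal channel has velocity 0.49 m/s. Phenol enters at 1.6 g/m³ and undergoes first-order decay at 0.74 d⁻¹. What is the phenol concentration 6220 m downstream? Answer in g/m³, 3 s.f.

Travel time t = 6220 m / 0.49 m/s = 6220/0.49 = 1.269e+04 s = 0.1469 d.
First-order decay: C = 1.6·exp(−0.74·0.1469) = 1.6·0.897 = 1.435 g/m³.

1.44 g/m³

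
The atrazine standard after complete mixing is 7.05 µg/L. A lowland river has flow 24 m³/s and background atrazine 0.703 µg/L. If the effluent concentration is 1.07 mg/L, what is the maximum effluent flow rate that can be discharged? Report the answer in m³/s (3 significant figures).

0.703 µg/L = 0.000703 mg/L.
7.05 µg/L = 0.00705 mg/L.
Mass balance at complete mixing: C_std·(Q_w + Q_r) = Q_w·C_e + Q_r·C_b.
Rearranging, Q_w = Q_r·(C_std − C_b)/(C_e − C_std) = 24·(0.00705 − 0.000703) / (1.07 − 0.00705) = 0.1433 m³/s.

0.143 m³/s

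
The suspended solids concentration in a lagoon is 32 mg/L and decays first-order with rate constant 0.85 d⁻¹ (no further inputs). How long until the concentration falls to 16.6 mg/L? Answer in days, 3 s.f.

t = ln(C₀/C)/k = ln(32/16.6)/0.85 = 0.6563/0.85 = 0.7722 d.

0.772 d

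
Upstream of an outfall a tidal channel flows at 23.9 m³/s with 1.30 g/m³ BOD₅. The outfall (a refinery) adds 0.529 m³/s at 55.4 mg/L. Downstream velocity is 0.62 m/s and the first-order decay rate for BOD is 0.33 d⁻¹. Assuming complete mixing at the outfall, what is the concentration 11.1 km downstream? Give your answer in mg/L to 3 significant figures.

After complete mixing, C₀ = (0.529·55.4 + 23.9·1.3) / 24.43 = 2.472 mg/L.
Travel time t = 1.11e+04 m / 0.62 m/s = 1.79e+04 s = 0.2072 d.
C = 2.472·exp(−0.33·0.2072) = 2.472·0.9339 = 2.308 mg/L.

2.31 mg/L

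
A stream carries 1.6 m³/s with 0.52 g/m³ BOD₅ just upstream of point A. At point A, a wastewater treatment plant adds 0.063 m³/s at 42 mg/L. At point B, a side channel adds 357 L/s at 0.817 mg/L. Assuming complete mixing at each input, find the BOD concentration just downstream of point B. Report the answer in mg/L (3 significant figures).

After input A: C = (1.6·0.52 + 0.063·42) / 1.663 = 2.091 mg/L.
357 L/s = 0.357 m³/s.
After input B: C = (1.663·2.091 + 0.357·0.817) / 2.02 = 1.866 mg/L.

1.87 mg/L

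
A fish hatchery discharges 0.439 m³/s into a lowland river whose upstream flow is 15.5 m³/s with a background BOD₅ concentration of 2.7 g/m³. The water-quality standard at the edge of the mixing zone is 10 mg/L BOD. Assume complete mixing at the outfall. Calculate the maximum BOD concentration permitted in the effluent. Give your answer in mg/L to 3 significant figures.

Mass balance: 10·15.94 = 0.439·Cₑ + 15.5·2.7.
Cₑ = (159.4 − 41.85) / 0.439 = 267.7 mg/L.

268 mg/L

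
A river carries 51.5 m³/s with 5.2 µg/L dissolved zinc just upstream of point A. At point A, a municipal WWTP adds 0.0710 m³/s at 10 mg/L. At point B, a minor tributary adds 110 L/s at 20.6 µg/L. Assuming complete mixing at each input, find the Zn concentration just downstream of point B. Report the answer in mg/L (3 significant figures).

0.0190 mg/L

5.2 µg/L = 0.0052 mg/L.
After input A: C = (51.5·0.0052 + 0.071·10) / 51.57 = 0.01896 mg/L.
110 L/s = 0.11 m³/s.
20.6 µg/L = 0.0206 mg/L.
After input B: C = (51.57·0.01896 + 0.11·0.0206) / 51.68 = 0.01896 mg/L.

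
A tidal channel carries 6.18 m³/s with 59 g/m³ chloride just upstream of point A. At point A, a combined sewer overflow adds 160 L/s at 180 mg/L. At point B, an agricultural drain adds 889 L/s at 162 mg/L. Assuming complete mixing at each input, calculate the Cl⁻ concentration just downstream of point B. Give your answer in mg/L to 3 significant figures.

160 L/s = 0.16 m³/s.
After input A: C = (6.18·59 + 0.16·180) / 6.34 = 62.05 mg/L.
889 L/s = 0.889 m³/s.
After input B: C = (6.34·62.05 + 0.889·162) / 7.229 = 74.34 mg/L.

74.3 mg/L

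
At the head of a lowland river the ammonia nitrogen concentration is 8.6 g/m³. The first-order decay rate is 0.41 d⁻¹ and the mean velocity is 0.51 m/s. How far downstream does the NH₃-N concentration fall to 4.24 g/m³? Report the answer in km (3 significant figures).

From C = C₀·e^(−kt), t = ln(C₀/C)/k = ln(8.6/4.24)/0.41 = 0.7072/0.41 = 1.725 d.
Distance = v·t = 0.51 m/s × 1.49e+05 s = 7.6e+04 m = 76 km.

76.0 km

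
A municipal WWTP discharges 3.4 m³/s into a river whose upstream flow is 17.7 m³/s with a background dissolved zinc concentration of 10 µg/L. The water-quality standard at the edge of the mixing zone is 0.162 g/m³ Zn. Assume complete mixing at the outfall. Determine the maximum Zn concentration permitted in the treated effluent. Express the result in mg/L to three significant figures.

10 µg/L = 0.01 mg/L.
Mass balance: 0.162·21.1 = 3.4·Cₑ + 17.7·0.01.
Cₑ = (3.418 − 0.177) / 3.4 = 0.9533 mg/L.

0.953 mg/L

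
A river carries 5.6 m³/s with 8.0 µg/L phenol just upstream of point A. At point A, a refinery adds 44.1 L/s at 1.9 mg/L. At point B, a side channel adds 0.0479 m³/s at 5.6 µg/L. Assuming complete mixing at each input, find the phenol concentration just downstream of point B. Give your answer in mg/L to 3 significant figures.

0.0226 mg/L

8.0 µg/L = 0.008 mg/L.
44.1 L/s = 0.0441 m³/s.
After input A: C = (5.6·0.008 + 0.0441·1.9) / 5.644 = 0.02278 mg/L.
5.6 µg/L = 0.0056 mg/L.
After input B: C = (5.644·0.02278 + 0.0479·0.0056) / 5.692 = 0.02264 mg/L.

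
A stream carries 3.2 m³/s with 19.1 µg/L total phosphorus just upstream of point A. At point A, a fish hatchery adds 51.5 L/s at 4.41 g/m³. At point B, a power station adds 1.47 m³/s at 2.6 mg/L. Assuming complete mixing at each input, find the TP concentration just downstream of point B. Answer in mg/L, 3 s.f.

19.1 µg/L = 0.0191 mg/L.
51.5 L/s = 0.0515 m³/s.
After input A: C = (3.2·0.0191 + 0.0515·4.41) / 3.252 = 0.08865 mg/L.
After input B: C = (3.252·0.08865 + 1.47·2.6) / 4.721 = 0.8705 mg/L.

0.871 mg/L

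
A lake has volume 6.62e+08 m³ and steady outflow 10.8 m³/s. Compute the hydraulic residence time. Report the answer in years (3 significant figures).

Q = 10.8 m³/s × 3.156e+07 s/yr = 3.408e+08 m³/yr.
Hydraulic residence time τ = V/Q = 6.62e+08/3.408e+08 = 1.942 yr.

1.94 yr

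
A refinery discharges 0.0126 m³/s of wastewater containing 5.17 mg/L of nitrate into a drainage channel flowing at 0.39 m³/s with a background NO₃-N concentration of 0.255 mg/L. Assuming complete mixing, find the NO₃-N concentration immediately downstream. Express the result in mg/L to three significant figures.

0.409 mg/L

Flow-weighted mixing gives C = (0.0126·5.17 + 0.39·0.255) / (0.0126 + 0.39) = 0.1646/0.4026 = 0.4088 mg/L.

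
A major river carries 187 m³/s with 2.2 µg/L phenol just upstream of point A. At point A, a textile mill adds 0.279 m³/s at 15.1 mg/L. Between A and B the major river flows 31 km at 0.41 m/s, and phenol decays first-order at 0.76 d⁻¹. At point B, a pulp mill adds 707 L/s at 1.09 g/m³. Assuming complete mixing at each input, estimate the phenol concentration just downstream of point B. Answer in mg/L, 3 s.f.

0.0167 mg/L

2.2 µg/L = 0.0022 mg/L.
After input A: C = (187·0.0022 + 0.279·15.1) / 187.3 = 0.02469 mg/L.
Over the 31 km reach to input B (t = 7.561e+04 s = 0.8751 d), decay gives C = 0.02469·exp(−0.76·0.8751) = 0.0127 mg/L.
707 L/s = 0.707 m³/s.
After input B: C = (187.3·0.0127 + 0.707·1.09) / 188 = 0.01675 mg/L.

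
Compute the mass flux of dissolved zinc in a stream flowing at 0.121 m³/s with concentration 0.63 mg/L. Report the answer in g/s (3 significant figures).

Mass flux = Q·C = 0.121 m³/s × 0.63 g/m³ = 0.07623 g/s.

0.0762 g/s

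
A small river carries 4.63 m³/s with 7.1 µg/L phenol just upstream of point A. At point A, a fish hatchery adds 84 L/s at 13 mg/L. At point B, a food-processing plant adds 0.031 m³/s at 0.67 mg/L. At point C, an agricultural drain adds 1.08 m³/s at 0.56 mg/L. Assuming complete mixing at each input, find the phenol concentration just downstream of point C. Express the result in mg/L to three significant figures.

7.1 µg/L = 0.0071 mg/L.
84 L/s = 0.084 m³/s.
After input A: C = (4.63·0.0071 + 0.084·13) / 4.714 = 0.2386 mg/L.
After input B: C = (4.714·0.2386 + 0.031·0.67) / 4.745 = 0.2414 mg/L.
After input C: C = (4.745·0.2414 + 1.08·0.56) / 5.825 = 0.3005 mg/L.

0.301 mg/L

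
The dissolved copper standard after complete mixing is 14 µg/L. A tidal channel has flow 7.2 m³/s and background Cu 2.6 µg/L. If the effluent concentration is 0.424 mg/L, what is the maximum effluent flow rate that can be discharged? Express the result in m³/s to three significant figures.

2.6 µg/L = 0.0026 mg/L.
14 µg/L = 0.014 mg/L.
Mass balance at complete mixing: C_std·(Q_w + Q_r) = Q_w·C_e + Q_r·C_b.
Rearranging, Q_w = Q_r·(C_std − C_b)/(C_e − C_std) = 7.2·(0.014 − 0.0026) / (0.424 − 0.014) = 0.2002 m³/s.

0.200 m³/s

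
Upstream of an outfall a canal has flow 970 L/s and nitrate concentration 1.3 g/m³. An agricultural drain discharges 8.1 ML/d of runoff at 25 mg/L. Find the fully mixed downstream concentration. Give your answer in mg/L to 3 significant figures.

3.39 mg/L

8.1 ML/d = 0.09375 m³/s.
970 L/s = 0.97 m³/s.
Flow-weighted mixing gives C = (0.09375·25 + 0.97·1.3) / (0.09375 + 0.97) = 3.605/1.064 = 3.389 mg/L.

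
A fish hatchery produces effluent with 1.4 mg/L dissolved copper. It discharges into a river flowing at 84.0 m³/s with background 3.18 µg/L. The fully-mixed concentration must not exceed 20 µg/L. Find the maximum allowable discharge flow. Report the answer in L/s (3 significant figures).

1020 L/s

3.18 µg/L = 0.00318 mg/L.
20 µg/L = 0.02 mg/L.
Mass balance at complete mixing: C_std·(Q_w + Q_r) = Q_w·C_e + Q_r·C_b.
Rearranging, Q_w = Q_r·(C_std − C_b)/(C_e − C_std) = 84.0·(0.02 − 0.00318) / (1.4 − 0.02) = 1.024 m³/s.
= 1024 L/s.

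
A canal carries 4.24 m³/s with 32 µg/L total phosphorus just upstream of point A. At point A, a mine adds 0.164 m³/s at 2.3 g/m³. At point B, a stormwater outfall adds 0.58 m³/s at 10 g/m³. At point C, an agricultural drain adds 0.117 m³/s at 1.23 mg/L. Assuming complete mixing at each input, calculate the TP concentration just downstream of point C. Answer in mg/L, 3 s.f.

32 µg/L = 0.032 mg/L.
After input A: C = (4.24·0.032 + 0.164·2.3) / 4.404 = 0.1165 mg/L.
After input B: C = (4.404·0.1165 + 0.58·10) / 4.984 = 1.267 mg/L.
After input C: C = (4.984·1.267 + 0.117·1.23) / 5.101 = 1.266 mg/L.

1.27 mg/L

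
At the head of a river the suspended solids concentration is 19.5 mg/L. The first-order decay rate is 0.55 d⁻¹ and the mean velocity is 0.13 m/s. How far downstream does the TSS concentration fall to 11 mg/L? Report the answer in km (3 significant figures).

11.7 km

From C = C₀·e^(−kt), t = ln(C₀/C)/k = ln(19.5/11)/0.55 = 0.5725/0.55 = 1.041 d.
Distance = v·t = 0.13 m/s × 8.994e+04 s = 1.169e+04 m = 11.69 km.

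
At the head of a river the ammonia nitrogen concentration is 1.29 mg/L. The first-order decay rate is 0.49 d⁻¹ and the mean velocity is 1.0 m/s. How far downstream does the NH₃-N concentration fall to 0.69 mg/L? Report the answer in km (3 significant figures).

From C = C₀·e^(−kt), t = ln(C₀/C)/k = ln(1.29/0.69)/0.49 = 0.6257/0.49 = 1.277 d.
Distance = v·t = 1.0 m/s × 1.103e+05 s = 1.103e+05 m = 110.3 km.

110 km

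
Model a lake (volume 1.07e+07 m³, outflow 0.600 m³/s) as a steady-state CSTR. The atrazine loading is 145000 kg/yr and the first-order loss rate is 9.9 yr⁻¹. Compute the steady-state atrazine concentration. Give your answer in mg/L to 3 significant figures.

1.16 mg/L

Outflow Q = 0.600 m³/s × 3.156e+07 s/yr = 1.893e+07 m³/yr.
Steady-state CSTR mass balance: W = Q·C + k·V·C, so C = W/(Q + kV).
Q + kV = 1.893e+07 + 9.9·1.07e+07 = 1.249e+08 m³/yr.
C = 145000/1.249e+08 = 0.001161 kg/m³ = 1.161 mg/L.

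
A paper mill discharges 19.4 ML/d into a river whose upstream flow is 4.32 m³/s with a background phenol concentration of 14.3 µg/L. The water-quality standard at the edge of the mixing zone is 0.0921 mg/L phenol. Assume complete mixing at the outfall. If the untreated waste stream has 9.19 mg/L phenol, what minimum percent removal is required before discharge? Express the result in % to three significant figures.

19.4 ML/d = 0.2245 m³/s.
14.3 µg/L = 0.0143 mg/L.
Mass balance: 0.0921·4.545 = 0.2245·Cₑ + 4.32·0.0143.
Cₑ = (0.4186 − 0.06178) / 0.2245 = 1.589 mg/L.
Required removal = 1 − 1.589/9.19 = 82.71 %.

82.7 %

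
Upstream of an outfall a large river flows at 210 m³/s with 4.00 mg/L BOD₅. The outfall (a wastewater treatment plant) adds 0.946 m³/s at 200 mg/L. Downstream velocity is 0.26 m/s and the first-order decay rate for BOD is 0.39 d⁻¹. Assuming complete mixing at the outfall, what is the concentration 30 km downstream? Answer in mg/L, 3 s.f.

2.90 mg/L

After complete mixing, C₀ = (0.946·200 + 210·4) / 210.9 = 4.879 mg/L.
Travel time t = 3e+04 m / 0.26 m/s = 1.154e+05 s = 1.335 d.
C = 4.879·exp(−0.39·1.335) = 4.879·0.594 = 2.898 mg/L.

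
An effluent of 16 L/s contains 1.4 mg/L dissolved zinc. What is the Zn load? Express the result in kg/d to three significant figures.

1.94 kg/d

16 L/s = 0.016 m³/s.
Mass flux = Q·C = 0.016 m³/s × 1.4 g/m³ = 0.0224 g/s.
= 0.0224 g/s × 86.4 = 1.935 kg/d.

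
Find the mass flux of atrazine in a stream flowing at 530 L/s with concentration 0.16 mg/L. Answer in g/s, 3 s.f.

530 L/s = 0.53 m³/s.
Mass flux = Q·C = 0.53 m³/s × 0.16 g/m³ = 0.0848 g/s.

0.0848 g/s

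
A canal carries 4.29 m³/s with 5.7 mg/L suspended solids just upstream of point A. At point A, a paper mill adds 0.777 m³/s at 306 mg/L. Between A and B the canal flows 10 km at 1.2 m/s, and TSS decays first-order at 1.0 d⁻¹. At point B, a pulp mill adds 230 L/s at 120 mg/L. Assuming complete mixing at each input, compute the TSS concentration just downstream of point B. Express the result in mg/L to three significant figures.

After input A: C = (4.29·5.7 + 0.777·306) / 5.067 = 51.75 mg/L.
Over the 10 km reach to input B (t = 8333 s = 0.09645 d), decay gives C = 51.75·exp(−1.0·0.09645) = 46.99 mg/L.
230 L/s = 0.23 m³/s.
After input B: C = (5.067·46.99 + 0.23·120) / 5.297 = 50.16 mg/L.

50.2 mg/L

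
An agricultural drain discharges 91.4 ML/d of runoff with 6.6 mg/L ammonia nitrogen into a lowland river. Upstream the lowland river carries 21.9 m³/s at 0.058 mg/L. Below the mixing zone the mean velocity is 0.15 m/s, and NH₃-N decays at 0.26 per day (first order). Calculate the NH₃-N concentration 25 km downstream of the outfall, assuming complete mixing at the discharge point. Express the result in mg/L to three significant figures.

0.218 mg/L

91.4 ML/d = 1.058 m³/s.
After complete mixing, C₀ = (1.058·6.6 + 21.9·0.058) / 22.96 = 0.3594 mg/L.
Travel time t = 2.5e+04 m / 0.15 m/s = 1.667e+05 s = 1.929 d.
C = 0.3594·exp(−0.26·1.929) = 0.3594·0.6056 = 0.2177 mg/L.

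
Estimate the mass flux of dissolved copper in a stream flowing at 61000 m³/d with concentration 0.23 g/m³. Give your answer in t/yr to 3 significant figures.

5.12 t/yr

61000 m³/d = 0.706 m³/s.
Mass flux = Q·C = 0.706 m³/s × 0.23 g/m³ = 0.1624 g/s.
= 0.1624 g/s × 31.56 = 5.124 t/yr.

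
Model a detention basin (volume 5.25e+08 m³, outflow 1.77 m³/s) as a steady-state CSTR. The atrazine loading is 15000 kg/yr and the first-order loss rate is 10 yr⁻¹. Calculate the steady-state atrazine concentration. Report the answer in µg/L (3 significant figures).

Outflow Q = 1.77 m³/s × 3.156e+07 s/yr = 5.586e+07 m³/yr.
Steady-state CSTR mass balance: W = Q·C + k·V·C, so C = W/(Q + kV).
Q + kV = 5.586e+07 + 10·5.25e+08 = 5.306e+09 m³/yr.
C = 15000/5.306e+09 = 2.827e-06 kg/m³ = 0.002827 mg/L = 2.827 µg/L.

2.83 µg/L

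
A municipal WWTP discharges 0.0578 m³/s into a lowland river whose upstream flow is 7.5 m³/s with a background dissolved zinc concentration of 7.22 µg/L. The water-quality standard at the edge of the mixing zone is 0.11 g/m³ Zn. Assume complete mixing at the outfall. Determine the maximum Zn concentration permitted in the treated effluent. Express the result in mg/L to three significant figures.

7.22 µg/L = 0.00722 mg/L.
Mass balance: 0.11·7.558 = 0.0578·Cₑ + 7.5·0.00722.
Cₑ = (0.8314 − 0.05415) / 0.0578 = 13.45 mg/L.

13.4 mg/L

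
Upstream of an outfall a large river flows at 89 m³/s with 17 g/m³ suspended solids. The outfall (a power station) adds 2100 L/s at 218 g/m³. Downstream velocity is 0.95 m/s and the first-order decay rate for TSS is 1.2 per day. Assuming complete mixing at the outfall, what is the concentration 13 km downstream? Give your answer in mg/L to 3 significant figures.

17.9 mg/L

2100 L/s = 2.1 m³/s.
After complete mixing, C₀ = (2.1·218 + 89·17) / 91.1 = 21.63 mg/L.
Travel time t = 1.3e+04 m / 0.95 m/s = 1.368e+04 s = 0.1584 d.
C = 21.63·exp(−1.2·0.1584) = 21.63·0.8269 = 17.89 mg/L.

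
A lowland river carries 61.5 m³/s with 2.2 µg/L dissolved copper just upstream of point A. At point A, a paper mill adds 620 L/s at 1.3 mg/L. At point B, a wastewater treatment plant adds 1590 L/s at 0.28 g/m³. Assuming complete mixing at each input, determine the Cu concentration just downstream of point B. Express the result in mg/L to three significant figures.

2.2 µg/L = 0.0022 mg/L.
620 L/s = 0.62 m³/s.
After input A: C = (61.5·0.0022 + 0.62·1.3) / 62.12 = 0.01515 mg/L.
1590 L/s = 1.59 m³/s.
After input B: C = (62.12·0.01515 + 1.59·0.28) / 63.71 = 0.02176 mg/L.

0.0218 mg/L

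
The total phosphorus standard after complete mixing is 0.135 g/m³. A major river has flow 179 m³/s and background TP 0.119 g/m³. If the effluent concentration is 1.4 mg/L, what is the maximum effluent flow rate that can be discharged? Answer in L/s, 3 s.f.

2260 L/s

Mass balance at complete mixing: C_std·(Q_w + Q_r) = Q_w·C_e + Q_r·C_b.
Rearranging, Q_w = Q_r·(C_std − C_b)/(C_e − C_std) = 179·(0.135 − 0.119) / (1.4 − 0.135) = 2.264 m³/s.
= 2264 L/s.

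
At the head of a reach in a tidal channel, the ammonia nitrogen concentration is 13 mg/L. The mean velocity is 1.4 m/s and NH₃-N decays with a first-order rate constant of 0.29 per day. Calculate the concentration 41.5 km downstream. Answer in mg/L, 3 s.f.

11.8 mg/L

Travel time t = 41.5 km / 1.4 m/s = 4.15e+04/1.4 = 2.964e+04 s = 0.3431 d.
First-order decay: C = 13·exp(−0.29·0.3431) = 13·0.9053 = 11.77 mg/L.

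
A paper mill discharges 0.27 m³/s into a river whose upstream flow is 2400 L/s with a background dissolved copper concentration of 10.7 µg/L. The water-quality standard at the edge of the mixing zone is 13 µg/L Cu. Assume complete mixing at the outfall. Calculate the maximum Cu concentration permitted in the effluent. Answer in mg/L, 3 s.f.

2400 L/s = 2.4 m³/s.
10.7 µg/L = 0.0107 mg/L.
13 µg/L = 0.013 mg/L.
Mass balance: 0.013·2.67 = 0.27·Cₑ + 2.4·0.0107.
Cₑ = (0.03471 − 0.02568) / 0.27 = 0.03344 mg/L.

0.0334 mg/L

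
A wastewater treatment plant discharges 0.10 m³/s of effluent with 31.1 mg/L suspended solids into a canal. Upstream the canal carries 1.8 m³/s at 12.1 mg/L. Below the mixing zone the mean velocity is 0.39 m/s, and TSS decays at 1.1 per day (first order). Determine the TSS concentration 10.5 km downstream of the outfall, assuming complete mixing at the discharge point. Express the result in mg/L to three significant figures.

After complete mixing, C₀ = (0.1·31.1 + 1.8·12.1) / 1.9 = 13.1 mg/L.
Travel time t = 1.05e+04 m / 0.39 m/s = 2.692e+04 s = 0.3116 d.
C = 13.1·exp(−1.1·0.3116) = 13.1·0.7098 = 9.298 mg/L.

9.30 mg/L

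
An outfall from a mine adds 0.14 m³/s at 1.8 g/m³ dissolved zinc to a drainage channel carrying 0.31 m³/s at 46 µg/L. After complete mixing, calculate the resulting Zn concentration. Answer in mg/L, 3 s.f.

46 µg/L = 0.046 mg/L.
Flow-weighted mixing gives C = (0.14·1.8 + 0.31·0.046) / (0.14 + 0.31) = 0.2663/0.45 = 0.5917 mg/L.

0.592 mg/L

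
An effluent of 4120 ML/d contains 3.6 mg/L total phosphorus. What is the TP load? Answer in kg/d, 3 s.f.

4120 ML/d = 47.69 m³/s.
Mass flux = Q·C = 47.69 m³/s × 3.6 g/m³ = 171.7 g/s.
= 171.7 g/s × 86.4 = 1.483e+04 kg/d.

14800 kg/d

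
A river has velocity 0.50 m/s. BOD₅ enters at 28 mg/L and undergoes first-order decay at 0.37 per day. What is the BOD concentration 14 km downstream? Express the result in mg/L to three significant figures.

Travel time t = 14 km / 0.50 m/s = 1.4e+04/0.50 = 2.8e+04 s = 0.3241 d.
First-order decay: C = 28·exp(−0.37·0.3241) = 28·0.887 = 24.84 mg/L.

24.8 mg/L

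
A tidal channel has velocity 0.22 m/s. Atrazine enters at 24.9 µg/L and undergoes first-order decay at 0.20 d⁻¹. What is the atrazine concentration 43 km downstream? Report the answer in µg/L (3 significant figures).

Travel time t = 43 km / 0.22 m/s = 4.3e+04/0.22 = 1.955e+05 s = 2.262 d.
First-order decay: C = 24.9·exp(−0.20·2.262) = 24.9·0.6361 = 15.84 µg/L.

15.8 µg/L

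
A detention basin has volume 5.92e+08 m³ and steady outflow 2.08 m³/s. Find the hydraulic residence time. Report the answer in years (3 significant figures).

9.02 yr

Q = 2.08 m³/s × 3.156e+07 s/yr = 6.564e+07 m³/yr.
Hydraulic residence time τ = V/Q = 5.92e+08/6.564e+07 = 9.019 yr.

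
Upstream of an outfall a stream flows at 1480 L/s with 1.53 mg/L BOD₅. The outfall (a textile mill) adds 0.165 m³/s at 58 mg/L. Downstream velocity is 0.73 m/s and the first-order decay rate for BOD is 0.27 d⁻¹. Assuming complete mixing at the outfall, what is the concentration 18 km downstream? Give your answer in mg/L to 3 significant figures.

6.66 mg/L

1480 L/s = 1.48 m³/s.
After complete mixing, C₀ = (0.165·58 + 1.48·1.53) / 1.645 = 7.194 mg/L.
Travel time t = 1.8e+04 m / 0.73 m/s = 2.466e+04 s = 0.2854 d.
C = 7.194·exp(−0.27·0.2854) = 7.194·0.9258 = 6.661 mg/L.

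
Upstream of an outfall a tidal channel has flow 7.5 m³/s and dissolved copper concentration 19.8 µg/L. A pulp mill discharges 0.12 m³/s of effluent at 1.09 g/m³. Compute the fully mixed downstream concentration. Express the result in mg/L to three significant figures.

19.8 µg/L = 0.0198 mg/L.
Flow-weighted mixing gives C = (0.12·1.09 + 7.5·0.0198) / (0.12 + 7.5) = 0.2793/7.62 = 0.03665 mg/L.

0.0367 mg/L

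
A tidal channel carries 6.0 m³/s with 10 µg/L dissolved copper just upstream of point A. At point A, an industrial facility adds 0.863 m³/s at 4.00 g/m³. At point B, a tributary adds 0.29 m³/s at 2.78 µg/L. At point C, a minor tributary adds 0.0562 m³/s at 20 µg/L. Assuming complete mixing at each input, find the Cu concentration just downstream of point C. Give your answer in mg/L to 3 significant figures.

10 µg/L = 0.01 mg/L.
After input A: C = (6·0.01 + 0.863·4) / 6.863 = 0.5117 mg/L.
2.78 µg/L = 0.00278 mg/L.
After input B: C = (6.863·0.5117 + 0.29·0.00278) / 7.153 = 0.4911 mg/L.
20 µg/L = 0.02 mg/L.
After input C: C = (7.153·0.4911 + 0.0562·0.02) / 7.209 = 0.4874 mg/L.

0.487 mg/L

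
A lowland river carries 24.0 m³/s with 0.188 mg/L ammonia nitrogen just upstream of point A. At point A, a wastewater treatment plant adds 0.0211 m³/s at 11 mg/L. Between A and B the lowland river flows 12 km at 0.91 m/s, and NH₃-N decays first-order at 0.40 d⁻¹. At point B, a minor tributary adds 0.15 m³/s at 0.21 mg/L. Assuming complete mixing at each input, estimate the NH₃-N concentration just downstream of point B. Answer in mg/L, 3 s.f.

0.186 mg/L

After input A: C = (24·0.188 + 0.0211·11) / 24.02 = 0.1975 mg/L.
Over the 12 km reach to input B (t = 1.319e+04 s = 0.1526 d), decay gives C = 0.1975·exp(−0.40·0.1526) = 0.1858 mg/L.
After input B: C = (24.02·0.1858 + 0.15·0.21) / 24.17 = 0.186 mg/L.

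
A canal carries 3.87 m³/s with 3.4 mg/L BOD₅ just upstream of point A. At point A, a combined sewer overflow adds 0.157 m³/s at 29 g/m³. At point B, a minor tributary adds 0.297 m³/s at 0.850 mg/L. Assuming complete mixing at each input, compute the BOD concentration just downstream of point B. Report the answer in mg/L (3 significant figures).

4.15 mg/L

After input A: C = (3.87·3.4 + 0.157·29) / 4.027 = 4.398 mg/L.
After input B: C = (4.027·4.398 + 0.297·0.85) / 4.324 = 4.154 mg/L.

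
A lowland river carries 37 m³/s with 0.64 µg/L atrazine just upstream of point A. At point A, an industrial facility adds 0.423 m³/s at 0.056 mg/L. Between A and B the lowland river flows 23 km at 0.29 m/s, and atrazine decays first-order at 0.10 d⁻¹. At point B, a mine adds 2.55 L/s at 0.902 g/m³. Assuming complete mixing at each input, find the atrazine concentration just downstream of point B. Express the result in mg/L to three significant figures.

0.00122 mg/L

0.64 µg/L = 0.00064 mg/L.
After input A: C = (37·0.00064 + 0.423·0.056) / 37.42 = 0.001266 mg/L.
Over the 23 km reach to input B (t = 7.931e+04 s = 0.9179 d), decay gives C = 0.001266·exp(−0.10·0.9179) = 0.001155 mg/L.
2.55 L/s = 0.00255 m³/s.
After input B: C = (37.42·0.001155 + 0.00255·0.902) / 37.43 = 0.001216 mg/L.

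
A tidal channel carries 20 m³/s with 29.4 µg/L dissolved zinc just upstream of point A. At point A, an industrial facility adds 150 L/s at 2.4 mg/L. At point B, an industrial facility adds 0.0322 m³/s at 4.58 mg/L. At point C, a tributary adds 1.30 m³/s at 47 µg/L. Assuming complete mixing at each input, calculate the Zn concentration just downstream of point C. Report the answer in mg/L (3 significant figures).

0.0538 mg/L

29.4 µg/L = 0.0294 mg/L.
150 L/s = 0.15 m³/s.
After input A: C = (20·0.0294 + 0.15·2.4) / 20.15 = 0.04705 mg/L.
After input B: C = (20.15·0.04705 + 0.0322·4.58) / 20.18 = 0.05428 mg/L.
47 µg/L = 0.047 mg/L.
After input C: C = (20.18·0.05428 + 1.3·0.047) / 21.48 = 0.05384 mg/L.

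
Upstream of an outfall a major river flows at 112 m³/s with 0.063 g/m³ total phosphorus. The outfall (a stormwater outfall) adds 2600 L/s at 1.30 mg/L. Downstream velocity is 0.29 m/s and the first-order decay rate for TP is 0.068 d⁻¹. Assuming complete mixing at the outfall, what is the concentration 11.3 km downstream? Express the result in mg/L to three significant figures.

2600 L/s = 2.6 m³/s.
After complete mixing, C₀ = (2.6·1.3 + 112·0.063) / 114.6 = 0.09106 mg/L.
Travel time t = 1.13e+04 m / 0.29 m/s = 3.897e+04 s = 0.451 d.
C = 0.09106·exp(−0.068·0.451) = 0.09106·0.9698 = 0.08831 mg/L.

0.0883 mg/L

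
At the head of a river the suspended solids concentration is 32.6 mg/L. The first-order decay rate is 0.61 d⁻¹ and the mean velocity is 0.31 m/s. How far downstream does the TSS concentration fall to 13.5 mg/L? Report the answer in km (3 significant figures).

From C = C₀·e^(−kt), t = ln(C₀/C)/k = ln(32.6/13.5)/0.61 = 0.8816/0.61 = 1.445 d.
Distance = v·t = 0.31 m/s × 1.249e+05 s = 3.871e+04 m = 38.71 km.

38.7 km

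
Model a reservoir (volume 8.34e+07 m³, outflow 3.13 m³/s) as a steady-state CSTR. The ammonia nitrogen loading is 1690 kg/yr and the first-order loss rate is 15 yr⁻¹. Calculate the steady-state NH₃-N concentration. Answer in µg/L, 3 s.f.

1.25 µg/L

Outflow Q = 3.13 m³/s × 3.156e+07 s/yr = 9.878e+07 m³/yr.
Steady-state CSTR mass balance: W = Q·C + k·V·C, so C = W/(Q + kV).
Q + kV = 9.878e+07 + 15·8.34e+07 = 1.35e+09 m³/yr.
C = 1690/1.35e+09 = 1.252e-06 kg/m³ = 0.001252 mg/L = 1.252 µg/L.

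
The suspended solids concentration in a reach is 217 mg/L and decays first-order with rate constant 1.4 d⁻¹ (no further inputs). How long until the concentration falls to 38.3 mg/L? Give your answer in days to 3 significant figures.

t = ln(C₀/C)/k = ln(217/38.3)/1.4 = 1.734/1.4 = 1.239 d.

1.24 d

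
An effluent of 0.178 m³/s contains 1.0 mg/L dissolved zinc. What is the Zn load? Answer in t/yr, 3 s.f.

5.62 t/yr

Mass flux = Q·C = 0.178 m³/s × 1 g/m³ = 0.178 g/s.
= 0.178 g/s × 31.56 = 5.617 t/yr.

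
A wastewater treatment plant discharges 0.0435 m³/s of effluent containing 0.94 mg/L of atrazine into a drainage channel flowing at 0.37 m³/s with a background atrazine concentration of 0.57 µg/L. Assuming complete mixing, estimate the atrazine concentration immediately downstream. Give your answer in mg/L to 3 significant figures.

0.57 µg/L = 0.00057 mg/L.
By mass balance at complete mixing, C = (0.0435·0.94 + 0.37·0.00057) / (0.0435 + 0.37) = 0.0411/0.4135 = 0.0994 mg/L.

0.0994 mg/L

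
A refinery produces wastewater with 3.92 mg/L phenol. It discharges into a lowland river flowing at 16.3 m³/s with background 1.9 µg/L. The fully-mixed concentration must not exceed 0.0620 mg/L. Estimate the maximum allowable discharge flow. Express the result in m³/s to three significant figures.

0.254 m³/s

1.9 µg/L = 0.0019 mg/L.
Mass balance at complete mixing: C_std·(Q_w + Q_r) = Q_w·C_e + Q_r·C_b.
Rearranging, Q_w = Q_r·(C_std − C_b)/(C_e − C_std) = 16.3·(0.062 − 0.0019) / (3.92 − 0.062) = 0.2539 m³/s.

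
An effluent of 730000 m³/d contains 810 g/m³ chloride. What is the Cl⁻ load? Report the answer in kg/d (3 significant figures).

730000 m³/d = 8.449 m³/s.
Mass flux = Q·C = 8.449 m³/s × 810 g/m³ = 6844 g/s.
= 6844 g/s × 86.4 = 5.913e+05 kg/d.

591000 kg/d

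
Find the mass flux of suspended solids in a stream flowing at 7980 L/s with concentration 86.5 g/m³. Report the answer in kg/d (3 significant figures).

7980 L/s = 7.98 m³/s.
Mass flux = Q·C = 7.98 m³/s × 86.5 g/m³ = 690.3 g/s.
= 690.3 g/s × 86.4 = 5.964e+04 kg/d.

59600 kg/d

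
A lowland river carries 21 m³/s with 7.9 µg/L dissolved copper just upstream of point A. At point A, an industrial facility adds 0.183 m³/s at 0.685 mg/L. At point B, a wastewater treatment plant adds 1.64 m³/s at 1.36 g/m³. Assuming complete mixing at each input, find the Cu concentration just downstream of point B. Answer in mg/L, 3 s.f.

0.110 mg/L

7.9 µg/L = 0.0079 mg/L.
After input A: C = (21·0.0079 + 0.183·0.685) / 21.18 = 0.01375 mg/L.
After input B: C = (21.18·0.01375 + 1.64·1.36) / 22.82 = 0.1105 mg/L.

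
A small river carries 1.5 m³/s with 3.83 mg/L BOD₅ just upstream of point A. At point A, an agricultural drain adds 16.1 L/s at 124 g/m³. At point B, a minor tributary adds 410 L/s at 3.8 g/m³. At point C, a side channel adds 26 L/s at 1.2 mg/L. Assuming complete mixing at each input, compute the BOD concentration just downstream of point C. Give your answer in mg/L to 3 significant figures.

16.1 L/s = 0.0161 m³/s.
After input A: C = (1.5·3.83 + 0.0161·124) / 1.516 = 5.106 mg/L.
410 L/s = 0.41 m³/s.
After input B: C = (1.516·5.106 + 0.41·3.8) / 1.926 = 4.828 mg/L.
26 L/s = 0.026 m³/s.
After input C: C = (1.926·4.828 + 0.026·1.2) / 1.952 = 4.78 mg/L.

4.78 mg/L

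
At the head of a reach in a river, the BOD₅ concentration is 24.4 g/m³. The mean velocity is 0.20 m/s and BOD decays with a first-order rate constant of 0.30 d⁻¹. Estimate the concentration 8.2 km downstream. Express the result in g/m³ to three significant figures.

21.2 g/m³

Travel time t = 8.2 km / 0.20 m/s = 8200/0.20 = 4.1e+04 s = 0.4745 d.
First-order decay: C = 24.4·exp(−0.30·0.4745) = 24.4·0.8673 = 21.16 g/m³.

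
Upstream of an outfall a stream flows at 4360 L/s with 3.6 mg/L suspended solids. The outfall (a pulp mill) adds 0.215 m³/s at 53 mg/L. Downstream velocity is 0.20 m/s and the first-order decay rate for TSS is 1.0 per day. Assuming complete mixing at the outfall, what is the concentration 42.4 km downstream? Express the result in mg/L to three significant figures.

4360 L/s = 4.36 m³/s.
After complete mixing, C₀ = (0.215·53 + 4.36·3.6) / 4.575 = 5.922 mg/L.
Travel time t = 4.24e+04 m / 0.20 m/s = 2.12e+05 s = 2.454 d.
C = 5.922·exp(−1.0·2.454) = 5.922·0.08597 = 0.5091 mg/L.

0.509 mg/L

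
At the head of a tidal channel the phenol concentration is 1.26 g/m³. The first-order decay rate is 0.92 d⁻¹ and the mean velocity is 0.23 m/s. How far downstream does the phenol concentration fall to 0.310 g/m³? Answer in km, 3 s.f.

From C = C₀·e^(−kt), t = ln(C₀/C)/k = ln(1.26/0.310)/0.92 = 1.402/0.92 = 1.524 d.
Distance = v·t = 0.23 m/s × 1.317e+05 s = 3.029e+04 m = 30.29 km.

30.3 km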